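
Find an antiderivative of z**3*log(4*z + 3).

z**4*log(4*z + 3)/4 - z**4/16 + z**3/16 - 9*z**2/128 + 27*z/256 - 81*log(4*z + 3)/1024 + C

Use integration by parts with u = log(4*z + 3), dv = z**3 dz.
Then du = 4/(4*z + 3) dz and v = z**4/4.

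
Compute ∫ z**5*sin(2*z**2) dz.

-z**4*cos(2*z**2)/4 + z**2*sin(2*z**2)/4 + cos(2*z**2)/8 + C

Let u = z², du = 2z dz; rewrite as (1/2)∫ u^2·sin(2u) du.
Now integrate by parts 2 times.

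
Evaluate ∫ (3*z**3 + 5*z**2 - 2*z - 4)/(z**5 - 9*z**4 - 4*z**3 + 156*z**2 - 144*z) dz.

Factor the denominator: z*(z - 6)**2*(z - 1)*(z + 4).
Partial-fraction decomposition: -27/(500*(z + 4)) + 2/(125*(z - 1)) + 23/(2250*(z - 6)) + 203/(75*(z - 6)**2) + 1/(36*z).
Integrate each term; A/(z−a) gives A·log|z−a|; A/(z−a)² gives −A/(z−a).

log(z)/36 + 23*log(z - 6)/2250 + 2*log(z - 1)/125 - 27*log(z + 4)/500 - 203/(75*z - 450) + C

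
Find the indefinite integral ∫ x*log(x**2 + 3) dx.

x**2*log(x**2 + 3)/2 - x**2/2 + 3*log(x**2 + 3)/2 + C

Let u = x**2 + 3, so du = (2*x) dx.
The integral becomes (1/2)·∫ log(u) du; integrate by parts with u′=log(u), dv′=du.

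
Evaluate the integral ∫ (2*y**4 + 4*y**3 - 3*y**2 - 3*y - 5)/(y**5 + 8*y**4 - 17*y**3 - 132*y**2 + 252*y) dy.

-5*log(y)/252 + 229*log(y - 3)/270 - 41*log(y - 2)/144 - 1633*log(y + 6)/432 + 3299*log(y + 7)/630 + C

Factor the denominator: y*(y - 3)*(y - 2)*(y + 6)*(y + 7).
Partial-fraction decomposition: 3299/(630*(y + 7)) - 1633/(432*(y + 6)) - 41/(144*(y - 2)) + 229/(270*(y - 3)) - 5/(252*y).
Integrate each term: A/(y−a) contributes A·log|y−a|.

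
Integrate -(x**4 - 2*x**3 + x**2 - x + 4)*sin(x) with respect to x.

Use integration by parts with u = x**4 - 2*x**3 + x**2 - x + 4, dv = -sin(x) dx, so v = cos(x).
Apply parts 4 times (tabular method): alternate signs, differentiate u down to 0, integrate dv up.

x**4*cos(x) - 4*x**3*sin(x) - 2*x**3*cos(x) + 6*x**2*sin(x) - 11*x**2*cos(x) + 22*x*sin(x) + 11*x*cos(x) - 11*sin(x) + 26*cos(x) + C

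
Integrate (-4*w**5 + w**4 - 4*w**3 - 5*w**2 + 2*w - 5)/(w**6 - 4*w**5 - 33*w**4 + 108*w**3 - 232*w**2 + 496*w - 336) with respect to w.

Factor the denominator: (w - 7)*(w - 2)*(w - 1)*(w + 6)*(w**2 + 4).
Partial-fraction decomposition: -(401*w + 1164)/(4240*(w**2 + 4)) - 33067/(29120*(w + 6)) - 1/(14*(w - 1)) + 33/(64*(w - 2)) - 4429/(1378*(w - 7)).
Integrate each term; A/(w−a) gives A·log|w−a|; the (Bw+D)/(w²+p²) term gives a log and an atan.

-4429*log(w - 7)/1378 + 33*log(w - 2)/64 - log(w - 1)/14 - 33067*log(w + 6)/29120 - 401*log(w**2 + 4)/8480 - 291*atan(w/2)/2120 + C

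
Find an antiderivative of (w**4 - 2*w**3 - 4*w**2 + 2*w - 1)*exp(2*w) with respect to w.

Use integration by parts with u = w**4 - 2*w**3 - 4*w**2 + 2*w - 1, dv = exp(2*w) dw, so v = exp(2*w)/2.
Apply parts 4 times (tabular method): alternate signs, differentiate u down to 0, integrate dv up.

(w**4 - 4*w**3 + 2*w**2 - 1)*exp(2*w)/2 + C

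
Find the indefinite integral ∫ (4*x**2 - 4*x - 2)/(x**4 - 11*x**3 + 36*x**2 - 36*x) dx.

log(x)/18 + 59*log(x - 6)/36 - 22*log(x - 3)/9 + 3*log(x - 2)/4 + C

Factor the denominator: x*(x - 6)*(x - 3)*(x - 2).
Partial-fraction decomposition: 3/(4*(x - 2)) - 22/(9*(x - 3)) + 59/(36*(x - 6)) + 1/(18*x).
Integrate each term: A/(x−a) contributes A·log|x−a|.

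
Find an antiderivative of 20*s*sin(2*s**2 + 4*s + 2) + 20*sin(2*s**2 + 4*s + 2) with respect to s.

Let u = 2*s**2 + 4*s + 2, so du = (4*s + 4) ds.
Rewriting, the integral becomes 5·∫ sin(u) du = 5·-cos(u).
Substituting back, u = 2*s**2 + 4*s + 2.

-5*cos(2*s**2 + 4*s + 2) + C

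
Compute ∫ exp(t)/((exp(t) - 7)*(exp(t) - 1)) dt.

log(exp(t) - 7)/6 - log(exp(t) - 1)/6 + C

Let u = e^t, du = e^t dt.
The integral becomes ∫ du/((u-1)(u-7)); decompose into partial fractions.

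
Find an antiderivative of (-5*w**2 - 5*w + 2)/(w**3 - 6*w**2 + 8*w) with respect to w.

Factor the denominator: w*(w - 4)*(w - 2).
Partial-fraction decomposition: 7/(w - 2) - 49/(4*(w - 4)) + 1/(4*w).
Integrate each term: A/(w−a) contributes A·log|w−a|.

log(w)/4 - 49*log(w - 4)/4 + 7*log(w - 2) + C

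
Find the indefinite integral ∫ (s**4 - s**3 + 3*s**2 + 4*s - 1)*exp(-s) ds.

Use integration by parts with u = s**4 - s**3 + 3*s**2 + 4*s - 1, dv = exp(-s) ds, so v = -exp(-s).
Apply parts 4 times (tabular method): alternate signs, differentiate u down to 0, integrate dv up.

(-s**4 - 3*s**3 - 12*s**2 - 28*s - 27)*exp(-s) + C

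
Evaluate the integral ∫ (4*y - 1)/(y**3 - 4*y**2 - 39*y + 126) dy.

27*log(y - 7)/52 - 11*log(y - 3)/36 - 25*log(y + 6)/117 + C

Factor the denominator: (y - 7)*(y - 3)*(y + 6).
Partial-fraction decomposition: -25/(117*(y + 6)) - 11/(36*(y - 3)) + 27/(52*(y - 7)).
Integrate each term: A/(y−a) contributes A·log|y−a|.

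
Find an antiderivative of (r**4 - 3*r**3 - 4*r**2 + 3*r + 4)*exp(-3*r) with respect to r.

Use integration by parts with u = r**4 - 3*r**3 - 4*r**2 + 3*r + 4, dv = exp(-3*r) dr, so v = -exp(-3*r)/3.
Apply parts 4 times (tabular method): alternate signs, differentiate u down to 0, integrate dv up.

(-27*r**4 + 45*r**3 + 153*r**2 + 21*r - 101)*exp(-3*r)/81 + C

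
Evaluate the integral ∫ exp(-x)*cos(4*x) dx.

4*exp(-x)*sin(4*x)/17 - exp(-x)*cos(4*x)/17 + C

Let I denote the integral. Integrate by parts with u = cos(4*x), dv = exp(-x) dx, so v = -exp(-x): I = -exp(-x)*cos(4*x) − 4·∫ exp(-x)*sin(4*x) dx.
Apply parts again with u = sin(4*x), dv = exp(-x) dx: ∫ exp(-x)*sin(4*x) dx = -exp(-x)*sin(4*x) + 4·I. Substituting back brings back I: I = 4*exp(-x)*sin(4*x) - exp(-x)*cos(4*x) − 16·I.
Solving for I: (1 + 16)·I equals the remaining terms, so I = (1/17)·(4*exp(-x)*sin(4*x) - exp(-x)*cos(4*x)).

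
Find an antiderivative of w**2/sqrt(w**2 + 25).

Substitute w = 5·tan(θ), so dw = 5·sec(θ)^2 dθ and the radical becomes sqrt(w**2 + 25) = 5·sec(θ) by the Pythagorean identity.
Integrate the resulting trig expression in θ, then back-substitute tan(θ) = w/5, sec(θ) = sqrt(w**2 + 25)/5 (absorbing any constant into C).

w*sqrt(w**2 + 25)/2 - 25*log(w + sqrt(w**2 + 25))/2 + C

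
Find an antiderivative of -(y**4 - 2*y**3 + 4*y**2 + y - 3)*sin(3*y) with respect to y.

Use integration by parts with u = y**4 - 2*y**3 + 4*y**2 + y - 3, dv = -sin(3*y) dy, so v = cos(3*y)/3.
Apply parts 4 times (tabular method): alternate signs, differentiate u down to 0, integrate dv up.

y**4*cos(3*y)/3 - 4*y**3*sin(3*y)/9 - 2*y**3*cos(3*y)/3 + 2*y**2*sin(3*y)/3 + 8*y**2*cos(3*y)/9 - 16*y*sin(3*y)/27 + 7*y*cos(3*y)/9 - 7*sin(3*y)/27 - 97*cos(3*y)/81 + C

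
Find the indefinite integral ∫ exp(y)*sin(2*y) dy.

Let I denote the integral. Integrate by parts with u = sin(2*y), dv = exp(y) dy, so v = exp(y): I = exp(y)*sin(2*y) − 2·∫ exp(y)*cos(2*y) dy.
Apply parts again with u = cos(2*y), dv = exp(y) dy: ∫ exp(y)*cos(2*y) dy = exp(y)*cos(2*y) + 2·I. Substituting back brings back I: I = exp(y)*sin(2*y) - 2*exp(y)*cos(2*y) − 4·I.
Solving for I: (1 + 4)·I equals the remaining terms, so I = (1/5)·(exp(y)*sin(2*y) - 2*exp(y)*cos(2*y)).

exp(y)*sin(2*y)/5 - 2*exp(y)*cos(2*y)/5 + C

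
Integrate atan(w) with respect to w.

w*atan(w) - log(w**2 + 1)/2 + C

Use integration by parts with u = arctan(w), dv = dw.
Then du = 1/(w**2 + 1) dw.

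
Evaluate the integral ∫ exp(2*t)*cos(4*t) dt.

exp(2*t)*sin(4*t)/5 + exp(2*t)*cos(4*t)/10 + C

Let I denote the integral. Integrate by parts with u = cos(4*t), dv = exp(2*t) dt, so v = exp(2*t)/2: I = exp(2*t)*cos(4*t)/2 + 2·∫ exp(2*t)*sin(4*t) dt.
Apply parts again with u = sin(4*t), dv = exp(2*t) dt: ∫ exp(2*t)*sin(4*t) dt = exp(2*t)*sin(4*t)/2 − 2·I. Substituting back brings back I: I = exp(2*t)*sin(4*t) + exp(2*t)*cos(4*t)/2 − 4·I.
Solving for I: (1 + 4)·I equals the remaining terms, so I = (1/5)·(exp(2*t)*sin(4*t) + exp(2*t)*cos(4*t)/2).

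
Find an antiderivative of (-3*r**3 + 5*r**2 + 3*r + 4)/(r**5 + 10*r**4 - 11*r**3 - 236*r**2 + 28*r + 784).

-8*log(r - 4)/121 - log(r - 2)/108 + 7*log(r + 2)/100 + 439*log(r + 7)/81675 + 419/(165*r + 1155) + C

Factor the denominator: (r - 4)*(r - 2)*(r + 2)*(r + 7)**2.
Partial-fraction decomposition: 439/(81675*(r + 7)) - 419/(165*(r + 7)**2) + 7/(100*(r + 2)) - 1/(108*(r - 2)) - 8/(121*(r - 4)).
Integrate each term; A/(r−a) gives A·log|r−a|; A/(r−a)² gives −A/(r−a).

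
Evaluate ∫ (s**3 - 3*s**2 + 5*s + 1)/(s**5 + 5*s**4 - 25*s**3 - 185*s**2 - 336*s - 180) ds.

Factor the denominator: (s - 6)*(s + 1)*(s + 2)*(s + 3)*(s + 5).
Partial-fraction decomposition: -28/(33*(s + 5)) + 17/(9*(s + 3)) - 29/(24*(s + 2)) + 1/(7*(s + 1)) + 139/(5544*(s - 6)).
Integrate each term: A/(s−a) contributes A·log|s−a|.

139*log(s - 6)/5544 + log(s + 1)/7 - 29*log(s + 2)/24 + 17*log(s + 3)/9 - 28*log(s + 5)/33 + C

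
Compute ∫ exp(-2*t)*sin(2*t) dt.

Let I denote the integral. Integrate by parts with u = sin(2*t), dv = exp(-2*t) dt, so v = -exp(-2*t)/2: I = -exp(-2*t)*sin(2*t)/2 + ∫ exp(-2*t)*cos(2*t) dt.
Apply parts again with u = cos(2*t), dv = exp(-2*t) dt: ∫ exp(-2*t)*cos(2*t) dt = -exp(-2*t)*cos(2*t)/2 − I. Substituting back brings back I: I = -exp(-2*t)*sin(2*t)/2 - exp(-2*t)*cos(2*t)/2 − I.
Solving for I: (1 + 1)·I equals the remaining terms, so I = (1/2)·(-exp(-2*t)*sin(2*t)/2 - exp(-2*t)*cos(2*t)/2).

-exp(-2*t)*sin(2*t)/4 - exp(-2*t)*cos(2*t)/4 + C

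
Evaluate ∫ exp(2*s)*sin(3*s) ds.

2*exp(2*s)*sin(3*s)/13 - 3*exp(2*s)*cos(3*s)/13 + C

Let I denote the integral. Integrate by parts with u = sin(3*s), dv = exp(2*s) ds, so v = exp(2*s)/2: I = exp(2*s)*sin(3*s)/2 − (3/2)·∫ exp(2*s)*cos(3*s) ds.
Apply parts again with u = cos(3*s), dv = exp(2*s) ds: ∫ exp(2*s)*cos(3*s) ds = exp(2*s)*cos(3*s)/2 + (3/2)·I. Substituting back brings back I: I = exp(2*s)*sin(3*s)/2 - 3*exp(2*s)*cos(3*s)/4 − (9/4)·I.
Solving for I: (1 + 9/4)·I equals the remaining terms, so I = (4/13)·(exp(2*s)*sin(3*s)/2 - 3*exp(2*s)*cos(3*s)/4).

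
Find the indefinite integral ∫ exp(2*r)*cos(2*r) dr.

exp(2*r)*sin(2*r)/4 + exp(2*r)*cos(2*r)/4 + C

Let I denote the integral. Integrate by parts with u = cos(2*r), dv = exp(2*r) dr, so v = exp(2*r)/2: I = exp(2*r)*cos(2*r)/2 + ∫ exp(2*r)*sin(2*r) dr.
Apply parts again with u = sin(2*r), dv = exp(2*r) dr: ∫ exp(2*r)*sin(2*r) dr = exp(2*r)*sin(2*r)/2 − I. Substituting back brings back I: I = exp(2*r)*sin(2*r)/2 + exp(2*r)*cos(2*r)/2 − I.
Solving for I: (1 + 1)·I equals the remaining terms, so I = (1/2)·(exp(2*r)*sin(2*r)/2 + exp(2*r)*cos(2*r)/2).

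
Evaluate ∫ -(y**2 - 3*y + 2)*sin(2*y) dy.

y**2*cos(2*y)/2 - y*sin(2*y)/2 - 3*y*cos(2*y)/2 + 3*sin(2*y)/4 + 3*cos(2*y)/4 + C

Use integration by parts with u = y**2 - 3*y + 2, dv = -sin(2*y) dy, so v = cos(2*y)/2.
Apply parts 2 times (tabular method): alternate signs, differentiate u down to 0, integrate dv up.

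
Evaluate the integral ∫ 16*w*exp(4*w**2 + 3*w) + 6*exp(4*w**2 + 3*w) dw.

Let u = 4*w**2 + 3*w, so du = (8*w + 3) dw.
Rewriting, the integral becomes 2·∫ e^u du = 2·e^u.
Substituting back, u = 4*w**2 + 3*w.

2*exp(4*w**2 + 3*w) + C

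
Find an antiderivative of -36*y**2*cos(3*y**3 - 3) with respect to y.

Let u = 3*y**3 - 3, so du = (9*y**2) dy.
Rewriting, the integral becomes -4·∫ cos(u) du = -4·sin(u).
Substituting back, u = 3*y**3 - 3.

-4*sin(3*y**3 - 3) + C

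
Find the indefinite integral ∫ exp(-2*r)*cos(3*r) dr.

3*exp(-2*r)*sin(3*r)/13 - 2*exp(-2*r)*cos(3*r)/13 + C

Let I denote the integral. Integrate by parts with u = cos(3*r), dv = exp(-2*r) dr, so v = -exp(-2*r)/2: I = -exp(-2*r)*cos(3*r)/2 − (3/2)·∫ exp(-2*r)*sin(3*r) dr.
Apply parts again with u = sin(3*r), dv = exp(-2*r) dr: ∫ exp(-2*r)*sin(3*r) dr = -exp(-2*r)*sin(3*r)/2 + (3/2)·I. Substituting back brings back I: I = 3*exp(-2*r)*sin(3*r)/4 - exp(-2*r)*cos(3*r)/2 − (9/4)·I.
Solving for I: (1 + 9/4)·I equals the remaining terms, so I = (4/13)·(3*exp(-2*r)*sin(3*r)/4 - exp(-2*r)*cos(3*r)/2).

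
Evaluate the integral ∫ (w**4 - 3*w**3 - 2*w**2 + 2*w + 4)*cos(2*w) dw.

Use integration by parts with u = w**4 - 3*w**3 - 2*w**2 + 2*w + 4, dv = cos(2*w) dw, so v = sin(2*w)/2.
Apply parts 4 times (tabular method): alternate signs, differentiate u down to 0, integrate dv up.

w**4*sin(2*w)/2 - 3*w**3*sin(2*w)/2 + w**3*cos(2*w) - 5*w**2*sin(2*w)/2 - 9*w**2*cos(2*w)/4 + 13*w*sin(2*w)/4 - 5*w*cos(2*w)/2 + 13*sin(2*w)/4 + 13*cos(2*w)/8 + C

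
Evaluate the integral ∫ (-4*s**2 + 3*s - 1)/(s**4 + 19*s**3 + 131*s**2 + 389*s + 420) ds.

-23*log(s + 3)/4 + 77*log(s + 4)/3 - 29*log(s + 5) + 109*log(s + 7)/12 + C

Factor the denominator: (s + 3)*(s + 4)*(s + 5)*(s + 7).
Partial-fraction decomposition: 109/(12*(s + 7)) - 29/(s + 5) + 77/(3*(s + 4)) - 23/(4*(s + 3)).
Integrate each term: A/(s−a) contributes A·log|s−a|.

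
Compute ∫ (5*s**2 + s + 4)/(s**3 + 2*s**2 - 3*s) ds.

Factor the denominator: s*(s - 1)*(s + 3).
Partial-fraction decomposition: 23/(6*(s + 3)) + 5/(2*(s - 1)) - 4/(3*s).
Integrate each term: A/(s−a) contributes A·log|s−a|.

-4*log(s)/3 + 5*log(s - 1)/2 + 23*log(s + 3)/6 + C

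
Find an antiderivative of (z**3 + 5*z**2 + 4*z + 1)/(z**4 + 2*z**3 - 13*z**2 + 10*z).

log(z)/10 + 37*log(z - 2)/14 - 11*log(z - 1)/6 + 19*log(z + 5)/210 + C

Factor the denominator: z*(z - 2)*(z - 1)*(z + 5).
Partial-fraction decomposition: 19/(210*(z + 5)) - 11/(6*(z - 1)) + 37/(14*(z - 2)) + 1/(10*z).
Integrate each term: A/(z−a) contributes A·log|z−a|.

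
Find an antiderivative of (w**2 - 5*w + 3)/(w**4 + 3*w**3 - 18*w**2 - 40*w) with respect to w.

-3*log(w)/40 - log(w - 4)/216 + 17*log(w + 2)/36 - 53*log(w + 5)/135 + C

Factor the denominator: w*(w - 4)*(w + 2)*(w + 5).
Partial-fraction decomposition: -53/(135*(w + 5)) + 17/(36*(w + 2)) - 1/(216*(w - 4)) - 3/(40*w).
Integrate each term: A/(w−a) contributes A·log|w−a|.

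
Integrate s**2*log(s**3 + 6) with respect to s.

s**3*log(s**3 + 6)/3 - s**3/3 + 2*log(s**3 + 6) + C

Let u = s**3 + 6, so du = (3*s**2) ds.
The integral becomes (1/3)·∫ log(u) du; integrate by parts with u′=log(u), dv′=du.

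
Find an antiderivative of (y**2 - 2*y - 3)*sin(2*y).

Use integration by parts with u = y**2 - 2*y - 3, dv = sin(2*y) dy, so v = -cos(2*y)/2.
Apply parts 2 times (tabular method): alternate signs, differentiate u down to 0, integrate dv up.

-y**2*cos(2*y)/2 + y*sin(2*y)/2 + y*cos(2*y) - sin(2*y)/2 + 7*cos(2*y)/4 + C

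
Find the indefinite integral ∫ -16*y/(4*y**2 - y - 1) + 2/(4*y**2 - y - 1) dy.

-2*log(4*y**2 - y - 1) + C

Let u = 4*y**2 - y - 1, so du = (8*y - 1) dy.
Rewriting, the integral becomes -2·∫ 1/u du = -2·log(u).
Substituting back, u = 4*y**2 - y - 1.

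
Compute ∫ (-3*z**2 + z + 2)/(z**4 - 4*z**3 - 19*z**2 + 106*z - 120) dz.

-7*log(z - 4)/3 + 11*log(z - 3)/4 - 4*log(z - 2)/7 + 13*log(z + 5)/84 + C

Factor the denominator: (z - 4)*(z - 3)*(z - 2)*(z + 5).
Partial-fraction decomposition: 13/(84*(z + 5)) - 4/(7*(z - 2)) + 11/(4*(z - 3)) - 7/(3*(z - 4)).
Integrate each term: A/(z−a) contributes A·log|z−a|.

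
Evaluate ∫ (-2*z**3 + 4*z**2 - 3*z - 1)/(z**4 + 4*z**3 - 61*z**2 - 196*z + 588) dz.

-256*log(z - 7)/455 + 7*log(z - 2)/360 + 593*log(z + 6)/104 - 451*log(z + 7)/63 + C

Factor the denominator: (z - 7)*(z - 2)*(z + 6)*(z + 7).
Partial-fraction decomposition: -451/(63*(z + 7)) + 593/(104*(z + 6)) + 7/(360*(z - 2)) - 256/(455*(z - 7)).
Integrate each term: A/(z−a) contributes A·log|z−a|.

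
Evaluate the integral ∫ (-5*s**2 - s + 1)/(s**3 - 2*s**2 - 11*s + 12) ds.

-83*log(s - 4)/21 + 5*log(s - 1)/12 - 41*log(s + 3)/28 + C

Factor the denominator: (s - 4)*(s - 1)*(s + 3).
Partial-fraction decomposition: -41/(28*(s + 3)) + 5/(12*(s - 1)) - 83/(21*(s - 4)).
Integrate each term: A/(s−a) contributes A·log|s−a|.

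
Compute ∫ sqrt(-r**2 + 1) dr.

Substitute r = sin(θ), so dr = cos(θ) dθ and the radical becomes sqrt(-r**2 + 1) = cos(θ) by the Pythagorean identity.
Integrate the resulting trig expression in θ, then back-substitute θ = asin(r), sin(θ) = r, cos(θ) = sqrt(-r**2 + 1) (absorbing any constant into C).

r*sqrt(-r**2 + 1)/2 + asin(r)/2 + C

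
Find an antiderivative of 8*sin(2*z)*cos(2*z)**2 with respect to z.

-4*cos(2*z)**3/3 + C

Let u = cos(2*z), so du = (-2*sin(2*z)) dz.
Rewriting, the integral becomes -4·∫ u^2 du = -4·u^3/3.
Substituting back, u = cos(2*z).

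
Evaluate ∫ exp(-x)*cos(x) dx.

Let I denote the integral. Integrate by parts with u = cos(x), dv = exp(-x) dx, so v = -exp(-x): I = -exp(-x)*cos(x) − ∫ exp(-x)*sin(x) dx.
Apply parts again with u = sin(x), dv = exp(-x) dx: ∫ exp(-x)*sin(x) dx = -exp(-x)*sin(x) + I. Substituting back brings back I: I = exp(-x)*sin(x) - exp(-x)*cos(x) − I.
Solving for I: (1 + 1)·I equals the remaining terms, so I = (1/2)·(exp(-x)*sin(x) - exp(-x)*cos(x)).

exp(-x)*sin(x)/2 - exp(-x)*cos(x)/2 + C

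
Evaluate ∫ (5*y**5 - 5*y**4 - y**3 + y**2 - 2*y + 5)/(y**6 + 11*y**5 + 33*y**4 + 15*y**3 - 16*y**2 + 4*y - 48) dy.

Factor the denominator: (y - 1)*(y + 2)*(y + 4)*(y + 6)*(y**2 + 1).
Partial-fraction decomposition: -(19*y - 3)/(370*(y**2 + 1)) + 45091/(2072*(y + 6)) - 371/(20*(y + 4)) + 73/(40*(y + 2)) + 1/(70*(y - 1)).
Integrate each term; A/(y−a) gives A·log|y−a|; the (By+D)/(y²+p²) term gives a log and an atan.

log(y - 1)/70 + 73*log(y + 2)/40 - 371*log(y + 4)/20 + 45091*log(y + 6)/2072 - 19*log(y**2 + 1)/740 + 3*atan(y)/370 + C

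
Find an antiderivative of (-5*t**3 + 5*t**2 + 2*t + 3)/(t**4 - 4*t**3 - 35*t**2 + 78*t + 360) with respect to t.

Factor the denominator: (t - 6)*(t - 5)*(t + 3)*(t + 4).
Partial-fraction decomposition: -79/(18*(t + 4)) + 59/(24*(t + 3)) + 487/(72*(t - 5)) - 59/(6*(t - 6)).
Integrate each term: A/(t−a) contributes A·log|t−a|.

-59*log(t - 6)/6 + 487*log(t - 5)/72 + 59*log(t + 3)/24 - 79*log(t + 4)/18 + C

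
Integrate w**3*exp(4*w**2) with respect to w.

Let u = w², du = 2w dw; rewrite as (1/2)∫ u^1·exp(4u) du.
Now integrate by parts 1 time.

(4*w**2 - 1)*exp(4*w**2)/32 + C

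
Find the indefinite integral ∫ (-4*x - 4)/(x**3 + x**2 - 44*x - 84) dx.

-32*log(x - 7)/117 - log(x + 2)/9 + 5*log(x + 6)/13 + C

Factor the denominator: (x - 7)*(x + 2)*(x + 6).
Partial-fraction decomposition: 5/(13*(x + 6)) - 1/(9*(x + 2)) - 32/(117*(x - 7)).
Integrate each term: A/(x−a) contributes A·log|x−a|.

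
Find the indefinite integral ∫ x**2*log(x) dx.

x**3*log(x)/3 - x**3/9 + C

Use integration by parts with u = log(x), dv = x**2 dx.
Then du = 1/x dx and v = x**3/3.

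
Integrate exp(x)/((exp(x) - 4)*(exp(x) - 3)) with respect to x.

log(exp(x) - 4) - log(exp(x) - 3) + C

Let u = e^x, du = e^x dx.
The integral becomes ∫ du/((u-3)(u-4)); decompose into partial fractions.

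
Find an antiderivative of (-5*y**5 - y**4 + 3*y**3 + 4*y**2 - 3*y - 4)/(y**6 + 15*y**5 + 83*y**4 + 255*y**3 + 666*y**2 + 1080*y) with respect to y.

Factor the denominator: y*(y + 4)*(y + 5)*(y + 6)*(y**2 + 9).
Partial-fraction decomposition: (8422*y + 4317)/(11475*(y**2 + 9)) - 18547/(270*(y + 6)) + 7368/(85*(y + 5)) - 593/(25*(y + 4)) - 1/(270*y).
Integrate each term; A/(y−a) gives A·log|y−a|; the (By+D)/(y²+p²) term gives a log and an atan.

-log(y)/270 - 593*log(y + 4)/25 + 7368*log(y + 5)/85 - 18547*log(y + 6)/270 + 4211*log(y**2 + 9)/11475 + 1439*atan(y/3)/11475 + C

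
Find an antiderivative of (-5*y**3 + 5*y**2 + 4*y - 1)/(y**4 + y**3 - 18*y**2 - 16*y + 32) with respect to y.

-25*log(y - 4)/16 - log(y - 1)/15 + 17*log(y + 2)/12 - 383*log(y + 4)/80 + C

Factor the denominator: (y - 4)*(y - 1)*(y + 2)*(y + 4).
Partial-fraction decomposition: -383/(80*(y + 4)) + 17/(12*(y + 2)) - 1/(15*(y - 1)) - 25/(16*(y - 4)).
Integrate each term: A/(y−a) contributes A·log|y−a|.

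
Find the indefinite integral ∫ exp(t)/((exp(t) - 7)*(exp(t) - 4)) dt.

log(exp(t) - 7)/3 - log(exp(t) - 4)/3 + C

Let u = e^t, du = e^t dt.
The integral becomes ∫ du/((u-4)(u-7)); decompose into partial fractions.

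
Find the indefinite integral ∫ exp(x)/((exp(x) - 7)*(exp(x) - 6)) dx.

Let u = e^x, du = e^x dx.
The integral becomes ∫ du/((u-7)(u-6)); decompose into partial fractions.

log(exp(x) - 7) - log(exp(x) - 6) + C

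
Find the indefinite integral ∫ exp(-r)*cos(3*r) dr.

3*exp(-r)*sin(3*r)/10 - exp(-r)*cos(3*r)/10 + C

Let I denote the integral. Integrate by parts with u = cos(3*r), dv = exp(-r) dr, so v = -exp(-r): I = -exp(-r)*cos(3*r) − 3·∫ exp(-r)*sin(3*r) dr.
Apply parts again with u = sin(3*r), dv = exp(-r) dr: ∫ exp(-r)*sin(3*r) dr = -exp(-r)*sin(3*r) + 3·I. Substituting back brings back I: I = 3*exp(-r)*sin(3*r) - exp(-r)*cos(3*r) − 9·I.
Solving for I: (1 + 9)·I equals the remaining terms, so I = (1/10)·(3*exp(-r)*sin(3*r) - exp(-r)*cos(3*r)).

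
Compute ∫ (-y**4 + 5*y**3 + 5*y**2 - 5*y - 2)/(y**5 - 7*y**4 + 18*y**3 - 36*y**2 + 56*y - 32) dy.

Factor the denominator: (y - 4)*(y - 2)*(y - 1)*(y**2 + 4).
Partial-fraction decomposition: -(3*y + 44)/(20*(y**2 + 4)) + 2/(15*(y - 1)) - 2/(y - 2) + 61/(60*(y - 4)).
Integrate each term; A/(y−a) gives A·log|y−a|; the (By+D)/(y²+p²) term gives a log and an atan.

61*log(y - 4)/60 - 2*log(y - 2) + 2*log(y - 1)/15 - 3*log(y**2 + 4)/40 - 11*atan(y/2)/10 + C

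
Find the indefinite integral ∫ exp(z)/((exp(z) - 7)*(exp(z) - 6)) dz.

Let u = e^z, du = e^z dz.
The integral becomes ∫ du/((u-6)(u-7)); decompose into partial fractions.

log(exp(z) - 7) - log(exp(z) - 6) + C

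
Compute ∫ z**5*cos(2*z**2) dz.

Let u = z², du = 2z dz; rewrite as (1/2)∫ u^2·cos(2u) du.
Now integrate by parts 2 times.

z**4*sin(2*z**2)/4 + z**2*cos(2*z**2)/4 - sin(2*z**2)/8 + C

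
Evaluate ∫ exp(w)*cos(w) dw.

exp(w)*sin(w)/2 + exp(w)*cos(w)/2 + C

Let I denote the integral. Integrate by parts with u = cos(w), dv = exp(w) dw, so v = exp(w): I = exp(w)*cos(w) + ∫ exp(w)*sin(w) dw.
Apply parts again with u = sin(w), dv = exp(w) dw: ∫ exp(w)*sin(w) dw = exp(w)*sin(w) − I. Substituting back brings back I: I = exp(w)*sin(w) + exp(w)*cos(w) − I.
Solving for I: (1 + 1)·I equals the remaining terms, so I = (1/2)·(exp(w)*sin(w) + exp(w)*cos(w)).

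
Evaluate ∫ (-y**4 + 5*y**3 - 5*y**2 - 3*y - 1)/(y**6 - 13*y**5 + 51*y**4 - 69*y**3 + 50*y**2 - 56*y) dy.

Factor the denominator: y*(y - 7)*(y - 4)*(y - 2)*(y**2 + 1).
Partial-fraction decomposition: (521*y + 197)/(4250*(y**2 + 1)) - 3/(100*(y - 2)) + 29/(408*(y - 4)) - 953/(5250*(y - 7)) + 1/(56*y).
Integrate each term; A/(y−a) gives A·log|y−a|; the (By+D)/(y²+p²) term gives a log and an atan.

log(y)/56 - 953*log(y - 7)/5250 + 29*log(y - 4)/408 - 3*log(y - 2)/100 + 521*log(y**2 + 1)/8500 + 197*atan(y)/4250 + C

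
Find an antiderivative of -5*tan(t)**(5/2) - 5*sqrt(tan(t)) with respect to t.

-10*tan(t)**(3/2)/3 + C

Let u = tan(t), so du = (tan(t)**2 + 1) dt.
Rewriting, the integral becomes -5·∫ √u du = -5·(2/3)u^(3/2).
Substituting back, u = tan(t).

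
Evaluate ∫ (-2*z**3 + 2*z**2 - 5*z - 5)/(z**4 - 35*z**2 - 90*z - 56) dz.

Factor the denominator: (z - 7)*(z + 1)*(z + 2)*(z + 4).
Partial-fraction decomposition: -175/(66*(z + 4)) + 29/(18*(z + 2)) - 1/(6*(z + 1)) - 157/(198*(z - 7)).
Integrate each term: A/(z−a) contributes A·log|z−a|.

-157*log(z - 7)/198 - log(z + 1)/6 + 29*log(z + 2)/18 - 175*log(z + 4)/66 + C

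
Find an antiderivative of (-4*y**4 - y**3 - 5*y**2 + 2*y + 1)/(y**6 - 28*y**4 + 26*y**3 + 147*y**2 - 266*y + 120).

Factor the denominator: (y - 4)*(y - 2)*(y - 1)**2*(y + 3)*(y + 5).
Partial-fraction decomposition: 2509/(4536*(y + 5)) - 347/(1120*(y + 3)) - 401/(864*(y - 1)) - 7/(72*(y - 1)**2) + 87/(70*(y - 2)) - 1159/(1134*(y - 4)).
Integrate each term; A/(y−a) gives A·log|y−a|; A/(y−a)² gives −A/(y−a).

-1159*log(y - 4)/1134 + 87*log(y - 2)/70 - 401*log(y - 1)/864 - 347*log(y + 3)/1120 + 2509*log(y + 5)/4536 + 7/(72*y - 72) + C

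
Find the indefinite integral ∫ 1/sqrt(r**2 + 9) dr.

log(r + sqrt(r**2 + 9)) + C

Substitute r = 3·tan(θ), so dr = 3·sec(θ)^2 dθ and the radical becomes sqrt(r**2 + 9) = 3·sec(θ) by the Pythagorean identity.
Integrate the resulting trig expression in θ, then back-substitute tan(θ) = r/3, sec(θ) = sqrt(r**2 + 9)/3 (absorbing any constant into C).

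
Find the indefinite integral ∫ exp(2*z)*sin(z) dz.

Let I denote the integral. Integrate by parts with u = sin(z), dv = exp(2*z) dz, so v = exp(2*z)/2: I = exp(2*z)*sin(z)/2 − (1/2)·∫ exp(2*z)*cos(z) dz.
Apply parts again with u = cos(z), dv = exp(2*z) dz: ∫ exp(2*z)*cos(z) dz = exp(2*z)*cos(z)/2 + (1/2)·I. Substituting back brings back I: I = exp(2*z)*sin(z)/2 - exp(2*z)*cos(z)/4 − (1/4)·I.
Solving for I: (1 + 1/4)·I equals the remaining terms, so I = (4/5)·(exp(2*z)*sin(z)/2 - exp(2*z)*cos(z)/4).

2*exp(2*z)*sin(z)/5 - exp(2*z)*cos(z)/5 + C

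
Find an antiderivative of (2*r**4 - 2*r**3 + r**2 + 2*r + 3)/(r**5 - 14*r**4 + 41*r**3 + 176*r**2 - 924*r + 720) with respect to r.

-13483*log(r - 6)/500 + 173*log(r - 5)/6 - 3*log(r - 1)/250 + 217*log(r + 4)/1500 - 2211/(50*r - 300) + C

Factor the denominator: (r - 6)**2*(r - 5)*(r - 1)*(r + 4).
Partial-fraction decomposition: 217/(1500*(r + 4)) - 3/(250*(r - 1)) + 173/(6*(r - 5)) - 13483/(500*(r - 6)) + 2211/(50*(r - 6)**2).
Integrate each term; A/(r−a) gives A·log|r−a|; A/(r−a)² gives −A/(r−a).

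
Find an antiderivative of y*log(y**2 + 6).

y**2*log(y**2 + 6)/2 - y**2/2 + 3*log(y**2 + 6) + C

Let u = y**2 + 6, so du = (2*y) dy.
The integral becomes (1/2)·∫ log(u) du; integrate by parts with u′=log(u), dv′=du.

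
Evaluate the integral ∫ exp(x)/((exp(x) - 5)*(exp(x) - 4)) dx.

log(exp(x) - 5) - log(exp(x) - 4) + C

Let u = e^x, du = e^x dx.
The integral becomes ∫ du/((u-4)(u-5)); decompose into partial fractions.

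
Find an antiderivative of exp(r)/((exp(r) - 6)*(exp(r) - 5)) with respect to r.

Let u = e^r, du = e^r dr.
The integral becomes ∫ du/((u-6)(u-5)); decompose into partial fractions.

log(exp(r) - 6) - log(exp(r) - 5) + C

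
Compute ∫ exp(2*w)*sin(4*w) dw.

Let I denote the integral. Integrate by parts with u = sin(4*w), dv = exp(2*w) dw, so v = exp(2*w)/2: I = exp(2*w)*sin(4*w)/2 − 2·∫ exp(2*w)*cos(4*w) dw.
Apply parts again with u = cos(4*w), dv = exp(2*w) dw: ∫ exp(2*w)*cos(4*w) dw = exp(2*w)*cos(4*w)/2 + 2·I. Substituting back brings back I: I = exp(2*w)*sin(4*w)/2 - exp(2*w)*cos(4*w) − 4·I.
Solving for I: (1 + 4)·I equals the remaining terms, so I = (1/5)·(exp(2*w)*sin(4*w)/2 - exp(2*w)*cos(4*w)).

exp(2*w)*sin(4*w)/10 - exp(2*w)*cos(4*w)/5 + C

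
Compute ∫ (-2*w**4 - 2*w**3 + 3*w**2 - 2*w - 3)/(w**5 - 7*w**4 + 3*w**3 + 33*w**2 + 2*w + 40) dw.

Factor the denominator: (w - 5)*(w - 4)*(w + 2)*(w**2 + 1).
Partial-fraction decomposition: 4*(w - 47)/(1105*(w**2 + 1)) - 1/(70*(w + 2)) + 201/(34*(w - 4)) - 719/(91*(w - 5)).
Integrate each term; A/(w−a) gives A·log|w−a|; the (Bw+D)/(w²+p²) term gives a log and an atan.

-719*log(w - 5)/91 + 201*log(w - 4)/34 - log(w + 2)/70 + 2*log(w**2 + 1)/1105 - 188*atan(w)/1105 + C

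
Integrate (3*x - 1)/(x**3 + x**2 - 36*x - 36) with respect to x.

17*log(x - 6)/84 + 4*log(x + 1)/35 - 19*log(x + 6)/60 + C

Factor the denominator: (x - 6)*(x + 1)*(x + 6).
Partial-fraction decomposition: -19/(60*(x + 6)) + 4/(35*(x + 1)) + 17/(84*(x - 6)).
Integrate each term: A/(x−a) contributes A·log|x−a|.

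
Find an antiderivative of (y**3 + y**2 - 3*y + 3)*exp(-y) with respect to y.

(-y**3 - 4*y**2 - 5*y - 8)*exp(-y) + C

Use integration by parts with u = y**3 + y**2 - 3*y + 3, dv = exp(-y) dy, so v = -exp(-y).
Apply parts 3 times (tabular method): alternate signs, differentiate u down to 0, integrate dv up.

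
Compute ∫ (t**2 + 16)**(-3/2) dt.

t/(16*sqrt(t**2 + 16)) + C

Substitute t = 4·tan(θ), so dt = 4·sec(θ)^2 dθ and the radical becomes sqrt(t**2 + 16) = 4·sec(θ) by the Pythagorean identity.
Integrate the resulting trig expression in θ, then back-substitute tan(θ) = t/4, sec(θ) = sqrt(t**2 + 16)/4 (absorbing any constant into C).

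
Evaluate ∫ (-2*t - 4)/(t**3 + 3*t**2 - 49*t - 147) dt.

-9*log(t - 7)/70 - log(t + 3)/20 + 5*log(t + 7)/28 + C

Factor the denominator: (t - 7)*(t + 3)*(t + 7).
Partial-fraction decomposition: 5/(28*(t + 7)) - 1/(20*(t + 3)) - 9/(70*(t - 7)).
Integrate each term: A/(t−a) contributes A·log|t−a|.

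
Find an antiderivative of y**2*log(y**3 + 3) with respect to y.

Let u = y**3 + 3, so du = (3*y**2) dy.
The integral becomes (1/3)·∫ log(u) du; integrate by parts with u′=log(u), dv′=du.

y**3*log(y**3 + 3)/3 - y**3/3 + log(y**3 + 3) + C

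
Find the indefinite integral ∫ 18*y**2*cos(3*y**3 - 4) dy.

2*sin(3*y**3 - 4) + C

Let u = 3*y**3 - 4, so du = (9*y**2) dy.
Rewriting, the integral becomes 2·∫ cos(u) du = 2·sin(u).
Substituting back, u = 3*y**3 - 4.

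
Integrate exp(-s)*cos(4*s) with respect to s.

Let I denote the integral. Integrate by parts with u = cos(4*s), dv = exp(-s) ds, so v = -exp(-s): I = -exp(-s)*cos(4*s) − 4·∫ exp(-s)*sin(4*s) ds.
Apply parts again with u = sin(4*s), dv = exp(-s) ds: ∫ exp(-s)*sin(4*s) ds = -exp(-s)*sin(4*s) + 4·I. Substituting back brings back I: I = 4*exp(-s)*sin(4*s) - exp(-s)*cos(4*s) − 16·I.
Solving for I: (1 + 16)·I equals the remaining terms, so I = (1/17)·(4*exp(-s)*sin(4*s) - exp(-s)*cos(4*s)).

4*exp(-s)*sin(4*s)/17 - exp(-s)*cos(4*s)/17 + C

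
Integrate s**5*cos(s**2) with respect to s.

Let u = s², du = 2s ds; rewrite as (1/2)∫ u^2·cos(1u) du.
Now integrate by parts 2 times.

s**4*sin(s**2)/2 + s**2*cos(s**2) - sin(s**2) + C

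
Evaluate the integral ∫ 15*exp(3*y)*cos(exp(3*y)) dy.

Let u = exp(3*y), so du = (3*exp(3*y)) dy.
Rewriting, the integral becomes 5·∫ cos(u) du = 5·sin(u).
Substituting back, u = exp(3*y).

5*sin(exp(3*y)) + C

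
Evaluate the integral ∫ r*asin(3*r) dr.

Use integration by parts with u = arcsin(3*r), dv = r dr.
Then du = 3/sqrt(-9*r**2 + 1) dr.

r**2*asin(3*r)/2 + r*sqrt(-9*r**2 + 1)/12 - asin(3*r)/36 + C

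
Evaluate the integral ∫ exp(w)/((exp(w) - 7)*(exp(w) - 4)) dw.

log(exp(w) - 7)/3 - log(exp(w) - 4)/3 + C

Let u = e^w, du = e^w dw.
The integral becomes ∫ du/((u-7)(u-4)); decompose into partial fractions.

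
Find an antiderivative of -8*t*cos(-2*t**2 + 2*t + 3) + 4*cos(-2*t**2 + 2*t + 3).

Let u = 2*t**2 - 2*t - 3, so du = (4*t - 2) dt.
Rewriting, the integral becomes -2·∫ cos(u) du = -2·sin(u).
Substituting back, u = 2*t**2 - 2*t - 3.

2*sin(-2*t**2 + 2*t + 3) + C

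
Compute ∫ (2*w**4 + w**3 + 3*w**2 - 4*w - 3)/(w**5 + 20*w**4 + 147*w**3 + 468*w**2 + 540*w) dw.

Factor the denominator: w*(w + 3)*(w + 5)*(w + 6)**2.
Partial-fraction decomposition: -4195/(36*(w + 6)) - 835/(6*(w + 6)**2) + 1217/(10*(w + 5)) - 19/(6*(w + 3)) - 1/(180*w).
Integrate each term; A/(w−a) gives A·log|w−a|; A/(w−a)² gives −A/(w−a).

-log(w)/180 - 19*log(w + 3)/6 + 1217*log(w + 5)/10 - 4195*log(w + 6)/36 + 835/(6*w + 36) + C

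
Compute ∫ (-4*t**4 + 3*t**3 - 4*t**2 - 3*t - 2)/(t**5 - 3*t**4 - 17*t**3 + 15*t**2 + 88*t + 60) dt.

-1121*log(t - 5)/294 + 29*log(t - 3)/20 - 5*log(t + 1)/12 - 299*log(t + 2)/245 - 20/(7*t + 14) + C

Factor the denominator: (t - 5)*(t - 3)*(t + 1)*(t + 2)**2.
Partial-fraction decomposition: -299/(245*(t + 2)) + 20/(7*(t + 2)**2) - 5/(12*(t + 1)) + 29/(20*(t - 3)) - 1121/(294*(t - 5)).
Integrate each term; A/(t−a) gives A·log|t−a|; A/(t−a)² gives −A/(t−a).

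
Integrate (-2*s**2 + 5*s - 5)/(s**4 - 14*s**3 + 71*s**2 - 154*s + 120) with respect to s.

Factor the denominator: (s - 5)*(s - 4)*(s - 3)*(s - 2).
Partial-fraction decomposition: 1/(2*(s - 2)) - 4/(s - 3) + 17/(2*(s - 4)) - 5/(s - 5).
Integrate each term: A/(s−a) contributes A·log|s−a|.

-5*log(s - 5) + 17*log(s - 4)/2 - 4*log(s - 3) + log(s - 2)/2 + C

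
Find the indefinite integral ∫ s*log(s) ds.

Use integration by parts with u = log(s), dv = s ds.
Then du = 1/s ds and v = s**2/2.

s**2*log(s)/2 - s**2/4 + C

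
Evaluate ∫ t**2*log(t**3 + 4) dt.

t**3*log(t**3 + 4)/3 - t**3/3 + 4*log(t**3 + 4)/3 + C

Let u = t**3 + 4, so du = (3*t**2) dt.
The integral becomes (1/3)·∫ log(u) du; integrate by parts with u′=log(u), dv′=du.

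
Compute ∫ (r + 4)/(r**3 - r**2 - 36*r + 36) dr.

log(r - 6)/6 - log(r - 1)/7 - log(r + 6)/42 + C

Factor the denominator: (r - 6)*(r - 1)*(r + 6).
Partial-fraction decomposition: -1/(42*(r + 6)) - 1/(7*(r - 1)) + 1/(6*(r - 6)).
Integrate each term: A/(r−a) contributes A·log|r−a|.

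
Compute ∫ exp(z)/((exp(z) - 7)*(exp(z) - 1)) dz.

log(exp(z) - 7)/6 - log(exp(z) - 1)/6 + C

Let u = e^z, du = e^z dz.
The integral becomes ∫ du/((u-1)(u-7)); decompose into partial fractions.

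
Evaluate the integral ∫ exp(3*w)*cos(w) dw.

exp(3*w)*sin(w)/10 + 3*exp(3*w)*cos(w)/10 + C

Let I denote the integral. Integrate by parts with u = cos(w), dv = exp(3*w) dw, so v = exp(3*w)/3: I = exp(3*w)*cos(w)/3 + (1/3)·∫ exp(3*w)*sin(w) dw.
Apply parts again with u = sin(w), dv = exp(3*w) dw: ∫ exp(3*w)*sin(w) dw = exp(3*w)*sin(w)/3 − (1/3)·I. Substituting back brings back I: I = exp(3*w)*sin(w)/9 + exp(3*w)*cos(w)/3 − (1/9)·I.
Solving for I: (1 + 1/9)·I equals the remaining terms, so I = (9/10)·(exp(3*w)*sin(w)/9 + exp(3*w)*cos(w)/3).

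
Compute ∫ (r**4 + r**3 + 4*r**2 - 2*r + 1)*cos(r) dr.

r**4*sin(r) + r**3*sin(r) + 4*r**3*cos(r) - 8*r**2*sin(r) + 3*r**2*cos(r) - 8*r*sin(r) - 16*r*cos(r) + 17*sin(r) - 8*cos(r) + C

Use integration by parts with u = r**4 + r**3 + 4*r**2 - 2*r + 1, dv = cos(r) dr, so v = sin(r).
Apply parts 4 times (tabular method): alternate signs, differentiate u down to 0, integrate dv up.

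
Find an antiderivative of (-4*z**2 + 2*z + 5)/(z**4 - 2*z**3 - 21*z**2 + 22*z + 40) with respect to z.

Factor the denominator: (z - 5)*(z - 2)*(z + 1)*(z + 4).
Partial-fraction decomposition: 67/(162*(z + 4)) - 1/(54*(z + 1)) + 7/(54*(z - 2)) - 85/(162*(z - 5)).
Integrate each term: A/(z−a) contributes A·log|z−a|.

-85*log(z - 5)/162 + 7*log(z - 2)/54 - log(z + 1)/54 + 67*log(z + 4)/162 + C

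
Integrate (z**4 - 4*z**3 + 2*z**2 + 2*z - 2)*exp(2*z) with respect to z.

(2*z**4 - 12*z**3 + 22*z**2 - 18*z + 5)*exp(2*z)/4 + C

Use integration by parts with u = z**4 - 4*z**3 + 2*z**2 + 2*z - 2, dv = exp(2*z) dz, so v = exp(2*z)/2.
Apply parts 4 times (tabular method): alternate signs, differentiate u down to 0, integrate dv up.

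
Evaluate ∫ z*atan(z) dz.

z**2*atan(z)/2 - z/2 + atan(z)/2 + C

Use integration by parts with u = arctan(z), dv = z dz.
Then du = 1/(z**2 + 1) dz.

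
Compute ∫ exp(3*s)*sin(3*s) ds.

Let I denote the integral. Integrate by parts with u = sin(3*s), dv = exp(3*s) ds, so v = exp(3*s)/3: I = exp(3*s)*sin(3*s)/3 − ∫ exp(3*s)*cos(3*s) ds.
Apply parts again with u = cos(3*s), dv = exp(3*s) ds: ∫ exp(3*s)*cos(3*s) ds = exp(3*s)*cos(3*s)/3 + I. Substituting back brings back I: I = exp(3*s)*sin(3*s)/3 - exp(3*s)*cos(3*s)/3 − I.
Solving for I: (1 + 1)·I equals the remaining terms, so I = (1/2)·(exp(3*s)*sin(3*s)/3 - exp(3*s)*cos(3*s)/3).

exp(3*s)*sin(3*s)/6 - exp(3*s)*cos(3*s)/6 + C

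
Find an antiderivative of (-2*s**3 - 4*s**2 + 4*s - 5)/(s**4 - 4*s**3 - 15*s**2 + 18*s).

-5*log(s)/18 - 557*log(s - 6)/270 + 7*log(s - 1)/20 - log(s + 3)/108 + C

Factor the denominator: s*(s - 6)*(s - 1)*(s + 3).
Partial-fraction decomposition: -1/(108*(s + 3)) + 7/(20*(s - 1)) - 557/(270*(s - 6)) - 5/(18*s).
Integrate each term: A/(s−a) contributes A·log|s−a|.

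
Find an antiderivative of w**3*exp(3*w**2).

Let u = w², du = 2w dw; rewrite as (1/2)∫ u^1·exp(3u) du.
Now integrate by parts 1 time.

(3*w**2 - 1)*exp(3*w**2)/18 + C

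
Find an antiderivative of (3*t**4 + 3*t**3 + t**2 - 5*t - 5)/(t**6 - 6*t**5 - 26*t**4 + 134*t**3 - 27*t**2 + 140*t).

-log(t)/28 + 2747*log(t - 7)/4200 - 317*log(t - 4)/612 - 103*log(t + 5)/936 + 107*log(t**2 + 1)/22100 - 313*atan(t)/5525 + C

Factor the denominator: t*(t - 7)*(t - 4)*(t + 5)*(t**2 + 1).
Partial-fraction decomposition: (107*t - 626)/(11050*(t**2 + 1)) - 103/(936*(t + 5)) - 317/(612*(t - 4)) + 2747/(4200*(t - 7)) - 1/(28*t).
Integrate each term; A/(t−a) gives A·log|t−a|; the (Bt+D)/(t²+p²) term gives a log and an atan.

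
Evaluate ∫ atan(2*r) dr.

Use integration by parts with u = arctan(2*r), dv = dr.
Then du = 2/(4*r**2 + 1) dr.

r*atan(2*r) - log(4*r**2 + 1)/4 + C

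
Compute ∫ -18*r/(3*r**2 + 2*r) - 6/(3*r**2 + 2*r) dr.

Let u = 3*r**2 + 2*r, so du = (6*r + 2) dr.
Rewriting, the integral becomes -3·∫ 1/u du = -3·log(u).
Substituting back, u = 3*r**2 + 2*r.

-3*log(3*r**2 + 2*r) + C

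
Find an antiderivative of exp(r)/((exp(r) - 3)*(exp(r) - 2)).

log(exp(r) - 3) - log(exp(r) - 2) + C

Let u = e^r, du = e^r dr.
The integral becomes ∫ du/((u-2)(u-3)); decompose into partial fractions.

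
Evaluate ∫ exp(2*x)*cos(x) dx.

exp(2*x)*sin(x)/5 + 2*exp(2*x)*cos(x)/5 + C

Let I denote the integral. Integrate by parts with u = cos(x), dv = exp(2*x) dx, so v = exp(2*x)/2: I = exp(2*x)*cos(x)/2 + (1/2)·∫ exp(2*x)*sin(x) dx.
Apply parts again with u = sin(x), dv = exp(2*x) dx: ∫ exp(2*x)*sin(x) dx = exp(2*x)*sin(x)/2 − (1/2)·I. Substituting back brings back I: I = exp(2*x)*sin(x)/4 + exp(2*x)*cos(x)/2 − (1/4)·I.
Solving for I: (1 + 1/4)·I equals the remaining terms, so I = (4/5)·(exp(2*x)*sin(x)/4 + exp(2*x)*cos(x)/2).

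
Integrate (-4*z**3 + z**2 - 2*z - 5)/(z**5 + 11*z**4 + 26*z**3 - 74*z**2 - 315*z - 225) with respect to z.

Factor the denominator: (z - 3)*(z + 1)*(z + 3)*(z + 5)**2.
Partial-fraction decomposition: -607/(256*(z + 5)) - 265/(32*(z + 5)**2) + 59/(24*(z + 3)) - 1/(64*(z + 1)) - 55/(768*(z - 3)).
Integrate each term; A/(z−a) gives A·log|z−a|; A/(z−a)² gives −A/(z−a).

-55*log(z - 3)/768 - log(z + 1)/64 + 59*log(z + 3)/24 - 607*log(z + 5)/256 + 265/(32*z + 160) + C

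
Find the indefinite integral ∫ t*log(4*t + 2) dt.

Use integration by parts with u = log(4*t + 2), dv = t dt.
Then du = 4/(4*t + 2) dt and v = t**2/2.

t**2*log(4*t + 2)/2 - t**2/4 + t/4 - log(2*t + 1)/8 + C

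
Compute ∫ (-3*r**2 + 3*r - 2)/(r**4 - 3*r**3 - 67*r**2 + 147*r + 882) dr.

-32*log(r - 7)/35 + 92*log(r - 6)/117 - 19*log(r + 3)/180 + 85*log(r + 7)/364 + C

Factor the denominator: (r - 7)*(r - 6)*(r + 3)*(r + 7).
Partial-fraction decomposition: 85/(364*(r + 7)) - 19/(180*(r + 3)) + 92/(117*(r - 6)) - 32/(35*(r - 7)).
Integrate each term: A/(r−a) contributes A·log|r−a|.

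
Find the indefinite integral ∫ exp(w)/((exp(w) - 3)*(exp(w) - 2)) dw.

log(exp(w) - 3) - log(exp(w) - 2) + C

Let u = e^w, du = e^w dw.
The integral becomes ∫ du/((u-2)(u-3)); decompose into partial fractions.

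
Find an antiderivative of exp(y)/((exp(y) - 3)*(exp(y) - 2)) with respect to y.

log(exp(y) - 3) - log(exp(y) - 2) + C

Let u = e^y, du = e^y dy.
The integral becomes ∫ du/((u-2)(u-3)); decompose into partial fractions.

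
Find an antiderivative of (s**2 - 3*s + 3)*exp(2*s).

Use integration by parts with u = s**2 - 3*s + 3, dv = exp(2*s) ds, so v = exp(2*s)/2.
Apply parts 2 times (tabular method): alternate signs, differentiate u down to 0, integrate dv up.

(s**2 - 4*s + 5)*exp(2*s)/2 + C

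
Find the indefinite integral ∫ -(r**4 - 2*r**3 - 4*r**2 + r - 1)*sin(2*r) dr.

r**4*cos(2*r)/2 - r**3*sin(2*r) - r**3*cos(2*r) + 3*r**2*sin(2*r)/2 - 7*r**2*cos(2*r)/2 + 7*r*sin(2*r)/2 + 2*r*cos(2*r) - sin(2*r) + 5*cos(2*r)/4 + C

Use integration by parts with u = r**4 - 2*r**3 - 4*r**2 + r - 1, dv = -sin(2*r) dr, so v = cos(2*r)/2.
Apply parts 4 times (tabular method): alternate signs, differentiate u down to 0, integrate dv up.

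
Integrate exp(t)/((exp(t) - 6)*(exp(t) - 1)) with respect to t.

Let u = e^t, du = e^t dt.
The integral becomes ∫ du/((u-6)(u-1)); decompose into partial fractions.

log(exp(t) - 6)/5 - log(exp(t) - 1)/5 + C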